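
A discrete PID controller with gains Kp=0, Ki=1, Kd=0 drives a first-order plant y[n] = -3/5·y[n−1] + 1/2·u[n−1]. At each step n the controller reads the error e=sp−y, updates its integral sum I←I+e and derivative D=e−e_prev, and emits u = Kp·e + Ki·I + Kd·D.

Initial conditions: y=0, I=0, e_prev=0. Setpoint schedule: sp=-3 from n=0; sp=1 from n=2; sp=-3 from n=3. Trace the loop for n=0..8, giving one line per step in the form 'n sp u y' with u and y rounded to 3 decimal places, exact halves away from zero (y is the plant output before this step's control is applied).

0 -3 -3.000 0.000
1 -3 -4.500 -1.500
2 1 -2.150 -1.350
3 -3 -4.885 -0.265
4 -3 -5.602 -2.284
5 -3 -7.171 -1.431
6 -3 -7.444 -2.727
7 -3 -8.358 -2.086
8 -3 -8.430 -2.928

(exact arithmetic carried between steps; '≈' marks a value shown rounded to 6 d.p. or computed from one; I and e_prev carry over from the previous line; the table rounds u and y to 3 d.p., halves away from zero)
n=0: y=0, sp=-3, e=sp−y=-3; I=-3, D=e−e_prev=-3; u=0·(-3)+1·(-3)+0·(-3)=-3; next y=-3/5·0+1/2·(-3)=-1.5
n=1: y=-1.5, sp=-3, e=sp−y=-1.5; I=-4.5, D=e−e_prev=1.5; u=0·(-1.5)+1·(-4.5)+0·1.5=-4.5; next y=-3/5·(-1.5)+1/2·(-4.5)=-1.35
n=2: y=-1.35, sp=1, e=sp−y=2.35; I=-2.15, D=e−e_prev=3.85; u=0·2.35+1·(-2.15)+0·3.85=-2.15; next y=-3/5·(-1.35)+1/2·(-2.15)=-0.265
n=3: y=-0.265, sp=-3, e=sp−y=-2.735; I=-4.885, D=e−e_prev=-5.085; u=0·(-2.735)+1·(-4.885)+0·(-5.085)=-4.885; next y=-3/5·(-0.265)+1/2·(-4.885)=-2.2835
n=4: y=-2.2835, sp=-3, e=sp−y=-0.7165; I=-5.6015, D=e−e_prev=2.0185; u=0·(-0.7165)+1·(-5.6015)+0·2.0185=-5.6015; next y=-3/5·(-2.2835)+1/2·(-5.6015)=-1.43065
n=5: y=-1.43065, sp=-3, e=sp−y=-1.56935; I=-7.17085, D=e−e_prev=-0.85285; u=0·(-1.56935)+1·(-7.17085)+0·(-0.85285)=-7.17085; next y=-3/5·(-1.43065)+1/2·(-7.17085)=-2.727035
n=6: y=-2.727035, sp=-3, e=sp−y=-0.272965; I=-7.443815, D=e−e_prev=1.296385; u=0·(-0.272965)+1·(-7.443815)+0·1.296385=-7.443815; next y=-3/5·(-2.727035)+1/2·(-7.443815)≈-2.085687
n=7: y≈-2.085687, sp=-3, e=sp−y≈-0.914314; I≈-8.358129, D=e−e_prev≈-0.641349; u=0·(-0.914314)+1·(-8.358129)+0·(-0.641349)≈-8.358129; next y=-3/5·(-2.085687)+1/2·(-8.358129)≈-2.927652
n=8: y≈-2.927652, sp=-3, e=sp−y≈-0.072348; I≈-8.430476, D=e−e_prev≈0.841966; u=0·(-0.072348)+1·(-8.430476)+0·0.841966≈-8.430476; next y=-3/5·(-2.927652)+1/2·(-8.430476)≈-2.458647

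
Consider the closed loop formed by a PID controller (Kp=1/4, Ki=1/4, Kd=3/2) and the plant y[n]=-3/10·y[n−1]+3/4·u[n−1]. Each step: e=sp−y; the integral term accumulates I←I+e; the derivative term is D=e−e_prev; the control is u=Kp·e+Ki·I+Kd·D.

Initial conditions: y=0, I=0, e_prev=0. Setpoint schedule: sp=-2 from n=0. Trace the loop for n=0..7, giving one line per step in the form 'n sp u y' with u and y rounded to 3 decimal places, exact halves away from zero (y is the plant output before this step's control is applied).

(exact arithmetic carried between steps; '≈' marks a value shown rounded to 6 d.p. or computed from one; I and e_prev carry over from the previous line; the table rounds u and y to 3 d.p., halves away from zero)
n=0: y=0, sp=-2, e=sp−y=-2; I=-2, D=e−e_prev=-2; u=1/4·(-2)+1/4·(-2)+3/2·(-2)=-4; next y=-3/10·0+3/4·(-4)=-3
n=1: y=-3, sp=-2, e=sp−y=1; I=-1, D=e−e_prev=3; u=1/4·1+1/4·(-1)+3/2·3=4.5; next y=-3/10·(-3)+3/4·4.5=4.275
n=2: y=4.275, sp=-2, e=sp−y=-6.275; I=-7.275, D=e−e_prev=-7.275; u=1/4·(-6.275)+1/4·(-7.275)+3/2·(-7.275)=-14.3; next y=-3/10·4.275+3/4·(-14.3)=-12.0075
n=3: y=-12.0075, sp=-2, e=sp−y=10.0075; I=2.7325, D=e−e_prev=16.2825; u=1/4·10.0075+1/4·2.7325+3/2·16.2825=27.60875; next y=-3/10·(-12.0075)+3/4·27.60875≈24.308813
n=4: y≈24.308813, sp=-2, e=sp−y≈-26.308813; I≈-23.576313, D=e−e_prev≈-36.316313; u=1/4·(-26.308813)+1/4·(-23.576313)+3/2·(-36.316313)≈-66.94575; next y=-3/10·24.308813+3/4·(-66.94575)≈-57.501956
n=5: y≈-57.501956, sp=-2, e=sp−y≈55.501956; I≈31.925644, D=e−e_prev≈81.810769; u=1/4·55.501956+1/4·31.925644+3/2·81.810769≈144.573053; next y=-3/10·(-57.501956)+3/4·144.573053≈125.680377
n=6: y≈125.680377, sp=-2, e=sp−y≈-127.680377; I≈-95.754733, D=e−e_prev≈-183.182333; u=1/4·(-127.680377)+1/4·(-95.754733)+3/2·(-183.182333)≈-330.632277; next y=-3/10·125.680377+3/4·(-330.632277)≈-285.678321
n=7: y≈-285.678321, sp=-2, e=sp−y≈283.678321; I≈187.923588, D=e−e_prev≈411.358697; u=1/4·283.678321+1/4·187.923588+3/2·411.358697≈734.938523; next y=-3/10·(-285.678321)+3/4·734.938523≈636.907389

0 -2 -4.000 0.000
1 -2 4.500 -3.000
2 -2 -14.300 4.275
3 -2 27.609 -12.008
4 -2 -66.946 24.309
5 -2 144.573 -57.502
6 -2 -330.632 125.680
7 -2 734.939 -285.678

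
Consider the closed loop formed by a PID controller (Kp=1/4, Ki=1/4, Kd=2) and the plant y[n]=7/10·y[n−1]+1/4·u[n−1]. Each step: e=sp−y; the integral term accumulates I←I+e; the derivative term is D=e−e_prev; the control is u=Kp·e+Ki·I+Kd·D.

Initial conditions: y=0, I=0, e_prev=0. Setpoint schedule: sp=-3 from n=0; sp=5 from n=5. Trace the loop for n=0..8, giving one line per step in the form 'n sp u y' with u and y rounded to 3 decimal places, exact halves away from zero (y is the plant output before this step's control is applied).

(exact arithmetic carried between steps; '≈' marks a value shown rounded to 6 d.p. or computed from one; I and e_prev carry over from the previous line; the table rounds u and y to 3 d.p., halves away from zero)
n=0: y=0, sp=-3, e=sp−y=-3; I=-3, D=e−e_prev=-3; u=1/4·(-3)+1/4·(-3)+2·(-3)=-7.5; next y=7/10·0+1/4·(-7.5)=-1.875
n=1: y=-1.875, sp=-3, e=sp−y=-1.125; I=-4.125, D=e−e_prev=1.875; u=1/4·(-1.125)+1/4·(-4.125)+2·1.875=2.4375; next y=7/10·(-1.875)+1/4·2.4375=-0.703125
n=2: y=-0.703125, sp=-3, e=sp−y=-2.296875; I=-6.421875, D=e−e_prev=-1.171875; u=1/4·(-2.296875)+1/4·(-6.421875)+2·(-1.171875)≈-4.523438; next y=7/10·(-0.703125)+1/4·(-4.523438)≈-1.623047
n=3: y≈-1.623047, sp=-3, e=sp−y≈-1.376953; I≈-7.798828, D=e−e_prev≈0.919922; u=1/4·(-1.376953)+1/4·(-7.798828)+2·0.919922≈-0.454102; next y=7/10·(-1.623047)+1/4·(-0.454102)≈-1.249658
n=4: y≈-1.249658, sp=-3, e=sp−y≈-1.750342; I≈-9.549170, D=e−e_prev≈-0.373389; u=1/4·(-1.750342)+1/4·(-9.549170)+2·(-0.373389)≈-3.571655; next y=7/10·(-1.249658)+1/4·(-3.571655)≈-1.767675
n=5: y≈-1.767675, sp=5, e=sp−y≈6.767675; I≈-2.781495, D=e−e_prev≈8.518016; u=1/4·6.767675+1/4·(-2.781495)+2·8.518016≈18.032578; next y=7/10·(-1.767675)+1/4·18.032578≈3.270772
n=6: y≈3.270772, sp=5, e=sp−y≈1.729228; I≈-1.052268, D=e−e_prev≈-5.038447; u=1/4·1.729228+1/4·(-1.052268)+2·(-5.038447)≈-9.907653; next y=7/10·3.270772+1/4·(-9.907653)≈-0.187373
n=7: y≈-0.187373, sp=5, e=sp−y≈5.187373; I≈4.135105, D=e−e_prev≈3.458145; u=1/4·5.187373+1/4·4.135105+2·3.458145≈9.246910; next y=7/10·(-0.187373)+1/4·9.246910≈2.180566
n=8: y≈2.180566, sp=5, e=sp−y≈2.819434; I≈6.954539, D=e−e_prev≈-2.367939; u=1/4·2.819434+1/4·6.954539+2·(-2.367939)≈-2.292385; next y=7/10·2.180566+1/4·(-2.292385)≈0.953300

0 -3 -7.500 0.000
1 -3 2.438 -1.875
2 -3 -4.523 -0.703
3 -3 -0.454 -1.623
4 -3 -3.572 -1.250
5 5 18.033 -1.768
6 5 -9.908 3.271
7 5 9.247 -0.187
8 5 -2.292 2.181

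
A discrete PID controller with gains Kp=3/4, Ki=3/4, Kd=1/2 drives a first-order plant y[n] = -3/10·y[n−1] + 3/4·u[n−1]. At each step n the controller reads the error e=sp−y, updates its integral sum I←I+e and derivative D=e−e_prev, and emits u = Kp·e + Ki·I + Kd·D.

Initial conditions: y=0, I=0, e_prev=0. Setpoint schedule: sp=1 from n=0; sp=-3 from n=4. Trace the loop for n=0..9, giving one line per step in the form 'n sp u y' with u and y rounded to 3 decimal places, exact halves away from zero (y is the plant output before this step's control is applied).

0 1 2.000 0.000
1 1 -0.750 1.500
2 1 4.650 -1.013
3 1 -4.704 3.791
4 -3 4.518 -4.666
5 -3 -15.369 4.788
6 -3 19.019 -12.963
7 -3 -44.617 18.153
8 -3 69.200 -38.909
9 -3 -137.362 63.573

(exact arithmetic carried between steps; '≈' marks a value shown rounded to 6 d.p. or computed from one; I and e_prev carry over from the previous line; the table rounds u and y to 3 d.p., halves away from zero)
n=0: y=0, sp=1, e=sp−y=1; I=1, D=e−e_prev=1; u=3/4·1+3/4·1+1/2·1=2; next y=-3/10·0+3/4·2=1.5
n=1: y=1.5, sp=1, e=sp−y=-0.5; I=0.5, D=e−e_prev=-1.5; u=3/4·(-0.5)+3/4·0.5+1/2·(-1.5)=-0.75; next y=-3/10·1.5+3/4·(-0.75)=-1.0125
n=2: y=-1.0125, sp=1, e=sp−y=2.0125; I=2.5125, D=e−e_prev=2.5125; u=3/4·2.0125+3/4·2.5125+1/2·2.5125=4.65; next y=-3/10·(-1.0125)+3/4·4.65=3.79125
n=3: y=3.79125, sp=1, e=sp−y=-2.79125; I=-0.27875, D=e−e_prev=-4.80375; u=3/4·(-2.79125)+3/4·(-0.27875)+1/2·(-4.80375)=-4.704375; next y=-3/10·3.79125+3/4·(-4.704375)≈-4.665656
n=4: y≈-4.665656, sp=-3, e=sp−y≈1.665656; I≈1.386906, D=e−e_prev≈4.456906; u=3/4·1.665656+3/4·1.386906+1/2·4.456906≈4.517875; next y=-3/10·(-4.665656)+3/4·4.517875≈4.788103
n=5: y≈4.788103, sp=-3, e=sp−y≈-7.788103; I≈-6.401197, D=e−e_prev≈-9.453759; u=3/4·(-7.788103)+3/4·(-6.401197)+1/2·(-9.453759)≈-15.368855; next y=-3/10·4.788103+3/4·(-15.368855)≈-12.963072
n=6: y≈-12.963072, sp=-3, e=sp−y≈9.963072; I≈3.561875, D=e−e_prev≈17.751175; u=3/4·9.963072+3/4·3.561875+1/2·17.751175≈19.019298; next y=-3/10·(-12.963072)+3/4·19.019298≈18.153395
n=7: y≈18.153395, sp=-3, e=sp−y≈-21.153395; I≈-17.591520, D=e−e_prev≈-31.116467; u=3/4·(-21.153395)+3/4·(-17.591520)+1/2·(-31.116467)≈-44.616920; next y=-3/10·18.153395+3/4·(-44.616920)≈-38.908708
n=8: y≈-38.908708, sp=-3, e=sp−y≈35.908708; I≈18.317188, D=e−e_prev≈57.062103; u=3/4·35.908708+3/4·18.317188+1/2·57.062103≈69.200474; next y=-3/10·(-38.908708)+3/4·69.200474≈63.572968
n=9: y≈63.572968, sp=-3, e=sp−y≈-66.572968; I≈-48.255780, D=e−e_prev≈-102.481676; u=3/4·(-66.572968)+3/4·(-48.255780)+1/2·(-102.481676)≈-137.362399; next y=-3/10·63.572968+3/4·(-137.362399)≈-122.093689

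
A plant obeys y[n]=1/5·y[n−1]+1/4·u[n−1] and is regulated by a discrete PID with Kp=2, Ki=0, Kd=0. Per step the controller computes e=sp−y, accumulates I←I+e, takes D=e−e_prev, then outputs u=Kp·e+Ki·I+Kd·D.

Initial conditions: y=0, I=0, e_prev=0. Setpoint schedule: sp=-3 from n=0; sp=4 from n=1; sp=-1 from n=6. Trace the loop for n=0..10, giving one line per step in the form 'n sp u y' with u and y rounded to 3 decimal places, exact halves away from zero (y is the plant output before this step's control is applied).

(exact arithmetic carried between steps; '≈' marks a value shown rounded to 6 d.p. or computed from one; I and e_prev carry over from the previous line; the table rounds u and y to 3 d.p., halves away from zero)
n=0: y=0, sp=-3, e=sp−y=-3; I=-3, D=e−e_prev=-3; u=2·(-3)+0·(-3)+0·(-3)=-6; next y=1/5·0+1/4·(-6)=-1.5
n=1: y=-1.5, sp=4, e=sp−y=5.5; I=2.5, D=e−e_prev=8.5; u=2·5.5+0·2.5+0·8.5=11; next y=1/5·(-1.5)+1/4·11=2.45
n=2: y=2.45, sp=4, e=sp−y=1.55; I=4.05, D=e−e_prev=-3.95; u=2·1.55+0·4.05+0·(-3.95)=3.1; next y=1/5·2.45+1/4·3.1=1.265
n=3: y=1.265, sp=4, e=sp−y=2.735; I=6.785, D=e−e_prev=1.185; u=2·2.735+0·6.785+0·1.185=5.47; next y=1/5·1.265+1/4·5.47=1.6205
n=4: y=1.6205, sp=4, e=sp−y=2.3795; I=9.1645, D=e−e_prev=-0.3555; u=2·2.3795+0·9.1645+0·(-0.3555)=4.759; next y=1/5·1.6205+1/4·4.759=1.51385
n=5: y=1.51385, sp=4, e=sp−y=2.48615; I=11.65065, D=e−e_prev=0.10665; u=2·2.48615+0·11.65065+0·0.10665=4.9723; next y=1/5·1.51385+1/4·4.9723=1.545845
n=6: y=1.545845, sp=-1, e=sp−y=-2.545845; I=9.104805, D=e−e_prev=-5.031995; u=2·(-2.545845)+0·9.104805+0·(-5.031995)=-5.09169; next y=1/5·1.545845+1/4·(-5.09169)≈-0.963754
n=7: y≈-0.963754, sp=-1, e=sp−y≈-0.036247; I≈9.068559, D=e−e_prev≈2.509599; u=2·(-0.036247)+0·9.068559+0·2.509599≈-0.072493; next y=1/5·(-0.963754)+1/4·(-0.072493)≈-0.210874
n=8: y≈-0.210874, sp=-1, e=sp−y≈-0.789126; I≈8.279432, D=e−e_prev≈-0.752880; u=2·(-0.789126)+0·8.279432+0·(-0.752880)≈-1.578252; next y=1/5·(-0.210874)+1/4·(-1.578252)≈-0.436738
n=9: y≈-0.436738, sp=-1, e=sp−y≈-0.563262; I≈7.716170, D=e−e_prev≈0.225864; u=2·(-0.563262)+0·7.716170+0·0.225864≈-1.126524; next y=1/5·(-0.436738)+1/4·(-1.126524)≈-0.368979
n=10: y≈-0.368979, sp=-1, e=sp−y≈-0.631021; I≈7.085149, D=e−e_prev≈-0.067759; u=2·(-0.631021)+0·7.085149+0·(-0.067759)≈-1.262043; next y=1/5·(-0.368979)+1/4·(-1.262043)≈-0.389306

0 -3 -6.000 0.000
1 4 11.000 -1.500
2 4 3.100 2.450
3 4 5.470 1.265
4 4 4.759 1.621
5 4 4.972 1.514
6 -1 -5.092 1.546
7 -1 -0.072 -0.964
8 -1 -1.578 -0.211
9 -1 -1.127 -0.437
10 -1 -1.262 -0.369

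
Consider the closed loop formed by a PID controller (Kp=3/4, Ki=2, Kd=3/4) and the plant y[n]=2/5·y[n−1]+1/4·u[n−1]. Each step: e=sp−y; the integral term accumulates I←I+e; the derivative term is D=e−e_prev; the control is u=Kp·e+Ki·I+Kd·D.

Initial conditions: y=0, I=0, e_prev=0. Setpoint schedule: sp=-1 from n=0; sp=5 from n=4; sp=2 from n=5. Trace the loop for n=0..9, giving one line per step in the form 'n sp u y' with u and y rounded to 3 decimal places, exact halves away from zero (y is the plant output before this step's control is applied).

(exact arithmetic carried between steps; '≈' marks a value shown rounded to 6 d.p. or computed from one; I and e_prev carry over from the previous line; the table rounds u and y to 3 d.p., halves away from zero)
n=0: y=0, sp=-1, e=sp−y=-1; I=-1, D=e−e_prev=-1; u=3/4·(-1)+2·(-1)+3/4·(-1)=-3.5; next y=2/5·0+1/4·(-3.5)=-0.875
n=1: y=-0.875, sp=-1, e=sp−y=-0.125; I=-1.125, D=e−e_prev=0.875; u=3/4·(-0.125)+2·(-1.125)+3/4·0.875=-1.6875; next y=2/5·(-0.875)+1/4·(-1.6875)=-0.771875
n=2: y=-0.771875, sp=-1, e=sp−y=-0.228125; I=-1.353125, D=e−e_prev=-0.103125; u=3/4·(-0.228125)+2·(-1.353125)+3/4·(-0.103125)≈-2.954688; next y=2/5·(-0.771875)+1/4·(-2.954688)≈-1.047422
n=3: y≈-1.047422, sp=-1, e=sp−y≈0.047422; I≈-1.305703, D=e−e_prev≈0.275547; u=3/4·0.047422+2·(-1.305703)+3/4·0.275547≈-2.369180; next y=2/5·(-1.047422)+1/4·(-2.369180)≈-1.011264
n=4: y≈-1.011264, sp=5, e=sp−y≈6.011264; I≈4.705561, D=e−e_prev≈5.963842; u=3/4·6.011264+2·4.705561+3/4·5.963842≈18.392450; next y=2/5·(-1.011264)+1/4·18.392450≈4.193607
n=5: y≈4.193607, sp=2, e=sp−y≈-2.193607; I≈2.511953, D=e−e_prev≈-8.204871; u=3/4·(-2.193607)+2·2.511953+3/4·(-8.204871)≈-2.774951; next y=2/5·4.193607+1/4·(-2.774951)≈0.983705
n=6: y≈0.983705, sp=2, e=sp−y≈1.016295; I≈3.528248, D=e−e_prev≈3.209902; u=3/4·1.016295+2·3.528248+3/4·3.209902≈10.226145; next y=2/5·0.983705+1/4·10.226145≈2.950018
n=7: y≈2.950018, sp=2, e=sp−y≈-0.950018; I≈2.578230, D=e−e_prev≈-1.966313; u=3/4·(-0.950018)+2·2.578230+3/4·(-1.966313)≈2.969212; next y=2/5·2.950018+1/4·2.969212≈1.922310
n=8: y≈1.922310, sp=2, e=sp−y≈0.077690; I≈2.655920, D=e−e_prev≈1.027708; u=3/4·0.077690+2·2.655920+3/4·1.027708≈6.140888; next y=2/5·1.922310+1/4·6.140888≈2.304146
n=9: y≈2.304146, sp=2, e=sp−y≈-0.304146; I≈2.351774, D=e−e_prev≈-0.381836; u=3/4·(-0.304146)+2·2.351774+3/4·(-0.381836)≈4.189061; next y=2/5·2.304146+1/4·4.189061≈1.968924

0 -1 -3.500 0.000
1 -1 -1.688 -0.875
2 -1 -2.955 -0.772
3 -1 -2.369 -1.047
4 5 18.392 -1.011
5 2 -2.775 4.194
6 2 10.226 0.984
7 2 2.969 2.950
8 2 6.141 1.922
9 2 4.189 2.304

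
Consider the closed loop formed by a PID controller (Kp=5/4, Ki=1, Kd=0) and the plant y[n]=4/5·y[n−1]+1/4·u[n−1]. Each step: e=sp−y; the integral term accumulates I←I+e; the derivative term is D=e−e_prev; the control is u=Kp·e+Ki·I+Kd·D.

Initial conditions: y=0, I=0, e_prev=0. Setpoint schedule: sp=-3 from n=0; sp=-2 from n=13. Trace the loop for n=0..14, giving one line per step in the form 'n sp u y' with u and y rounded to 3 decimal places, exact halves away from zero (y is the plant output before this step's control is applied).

0 -3 -6.750 0.000
1 -3 -5.953 -1.688
2 -3 -4.676 -2.838
3 -3 -3.485 -3.440
4 -3 -2.633 -3.623
5 -3 -2.159 -3.557
6 -3 -1.989 -3.385
7 -3 -2.008 -3.205
8 -3 -2.116 -3.066
9 -3 -2.239 -2.982
10 -3 -2.340 -2.945
11 -3 -2.404 -2.941
12 -3 -2.434 -2.954
13 -2 -0.190 -2.972
14 -2 -0.449 -2.425

(exact arithmetic carried between steps; '≈' marks a value shown rounded to 6 d.p. or computed from one; I and e_prev carry over from the previous line; the table rounds u and y to 3 d.p., halves away from zero)
n=0: y=0, sp=-3, e=sp−y=-3; I=-3, D=e−e_prev=-3; u=5/4·(-3)+1·(-3)+0·(-3)=-6.75; next y=4/5·0+1/4·(-6.75)=-1.6875
n=1: y=-1.6875, sp=-3, e=sp−y=-1.3125; I=-4.3125, D=e−e_prev=1.6875; u=5/4·(-1.3125)+1·(-4.3125)+0·1.6875=-5.953125; next y=4/5·(-1.6875)+1/4·(-5.953125)≈-2.838281
n=2: y≈-2.838281, sp=-3, e=sp−y≈-0.161719; I≈-4.474219, D=e−e_prev≈1.150781; u=5/4·(-0.161719)+1·(-4.474219)+0·1.150781≈-4.676367; next y=4/5·(-2.838281)+1/4·(-4.676367)≈-3.439717
n=3: y≈-3.439717, sp=-3, e=sp−y≈0.439717; I≈-4.034502, D=e−e_prev≈0.601436; u=5/4·0.439717+1·(-4.034502)+0·0.601436≈-3.484856; next y=4/5·(-3.439717)+1/4·(-3.484856)≈-3.622987
n=4: y≈-3.622987, sp=-3, e=sp−y≈0.622987; I≈-3.411515, D=e−e_prev≈0.183271; u=5/4·0.622987+1·(-3.411515)+0·0.183271≈-2.632780; next y=4/5·(-3.622987)+1/4·(-2.632780)≈-3.556585
n=5: y≈-3.556585, sp=-3, e=sp−y≈0.556585; I≈-2.854930, D=e−e_prev≈-0.066402; u=5/4·0.556585+1·(-2.854930)+0·(-0.066402)≈-2.159198; next y=4/5·(-3.556585)+1/4·(-2.159198)≈-3.385068
n=6: y≈-3.385068, sp=-3, e=sp−y≈0.385068; I≈-2.469862, D=e−e_prev≈-0.171517; u=5/4·0.385068+1·(-2.469862)+0·(-0.171517)≈-1.988527; next y=4/5·(-3.385068)+1/4·(-1.988527)≈-3.205186
n=7: y≈-3.205186, sp=-3, e=sp−y≈0.205186; I≈-2.264676, D=e−e_prev≈-0.179882; u=5/4·0.205186+1·(-2.264676)+0·(-0.179882)≈-2.008194; next y=4/5·(-3.205186)+1/4·(-2.008194)≈-3.066197
n=8: y≈-3.066197, sp=-3, e=sp−y≈0.066197; I≈-2.198479, D=e−e_prev≈-0.138989; u=5/4·0.066197+1·(-2.198479)+0·(-0.138989)≈-2.115732; next y=4/5·(-3.066197)+1/4·(-2.115732)≈-2.981891
n=9: y≈-2.981891, sp=-3, e=sp−y≈-0.018109; I≈-2.216588, D=e−e_prev≈-0.084306; u=5/4·(-0.018109)+1·(-2.216588)+0·(-0.084306)≈-2.239225; next y=4/5·(-2.981891)+1/4·(-2.239225)≈-2.945319
n=10: y≈-2.945319, sp=-3, e=sp−y≈-0.054681; I≈-2.271269, D=e−e_prev≈-0.036572; u=5/4·(-0.054681)+1·(-2.271269)+0·(-0.036572)≈-2.339621; next y=4/5·(-2.945319)+1/4·(-2.339621)≈-2.941160
n=11: y≈-2.941160, sp=-3, e=sp−y≈-0.058840; I≈-2.330109, D=e−e_prev≈-0.004159; u=5/4·(-0.058840)+1·(-2.330109)+0·(-0.004159)≈-2.403659; next y=4/5·(-2.941160)+1/4·(-2.403659)≈-2.953843
n=12: y≈-2.953843, sp=-3, e=sp−y≈-0.046157; I≈-2.376266, D=e−e_prev≈0.012683; u=5/4·(-0.046157)+1·(-2.376266)+0·0.012683≈-2.433963; next y=4/5·(-2.953843)+1/4·(-2.433963)≈-2.971565
n=13: y≈-2.971565, sp=-2, e=sp−y≈0.971565; I≈-1.404701, D=e−e_prev≈1.017722; u=5/4·0.971565+1·(-1.404701)+0·1.017722≈-0.190245; next y=4/5·(-2.971565)+1/4·(-0.190245)≈-2.424813
n=14: y≈-2.424813, sp=-2, e=sp−y≈0.424813; I≈-0.979888, D=e−e_prev≈-0.546752; u=5/4·0.424813+1·(-0.979888)+0·(-0.546752)≈-0.448871; next y=4/5·(-2.424813)+1/4·(-0.448871)≈-2.052068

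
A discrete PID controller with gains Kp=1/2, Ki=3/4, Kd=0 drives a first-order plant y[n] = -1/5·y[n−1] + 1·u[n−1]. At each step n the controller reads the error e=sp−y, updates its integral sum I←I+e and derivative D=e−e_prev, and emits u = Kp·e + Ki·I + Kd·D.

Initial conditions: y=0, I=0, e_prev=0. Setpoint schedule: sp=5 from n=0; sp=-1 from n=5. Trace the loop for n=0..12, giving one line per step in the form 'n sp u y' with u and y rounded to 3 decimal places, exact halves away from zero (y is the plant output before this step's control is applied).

(exact arithmetic carried between steps; '≈' marks a value shown rounded to 6 d.p. or computed from one; I and e_prev carry over from the previous line; the table rounds u and y to 3 d.p., halves away from zero)
n=0: y=0, sp=5, e=sp−y=5; I=5, D=e−e_prev=5; u=1/2·5+3/4·5+0·5=6.25; next y=-1/5·0+1·6.25=6.25
n=1: y=6.25, sp=5, e=sp−y=-1.25; I=3.75, D=e−e_prev=-6.25; u=1/2·(-1.25)+3/4·3.75+0·(-6.25)=2.1875; next y=-1/5·6.25+1·2.1875=0.9375
n=2: y=0.9375, sp=5, e=sp−y=4.0625; I=7.8125, D=e−e_prev=5.3125; u=1/2·4.0625+3/4·7.8125+0·5.3125=7.890625; next y=-1/5·0.9375+1·7.890625=7.703125
n=3: y=7.703125, sp=5, e=sp−y=-2.703125; I=5.109375, D=e−e_prev=-6.765625; u=1/2·(-2.703125)+3/4·5.109375+0·(-6.765625)≈2.480469; next y=-1/5·7.703125+1·2.480469≈0.939844
n=4: y≈0.939844, sp=5, e=sp−y≈4.060156; I≈9.169531, D=e−e_prev≈6.763281; u=1/2·4.060156+3/4·9.169531+0·6.763281≈8.907227; next y=-1/5·0.939844+1·8.907227≈8.719258
n=5: y≈8.719258, sp=-1, e=sp−y≈-9.719258; I≈-0.549727, D=e−e_prev≈-13.779414; u=1/2·(-9.719258)+3/4·(-0.549727)+0·(-13.779414)≈-5.271924; next y=-1/5·8.719258+1·(-5.271924)≈-7.015775
n=6: y≈-7.015775, sp=-1, e=sp−y≈6.015775; I≈5.466049, D=e−e_prev≈15.735033; u=1/2·6.015775+3/4·5.466049+0·15.735033≈7.107424; next y=-1/5·(-7.015775)+1·7.107424≈8.510579
n=7: y≈8.510579, sp=-1, e=sp−y≈-9.510579; I≈-4.044531, D=e−e_prev≈-15.526355; u=1/2·(-9.510579)+3/4·(-4.044531)+0·(-15.526355)≈-7.788688; next y=-1/5·8.510579+1·(-7.788688)≈-9.490804
n=8: y≈-9.490804, sp=-1, e=sp−y≈8.490804; I≈4.446273, D=e−e_prev≈18.001383; u=1/2·8.490804+3/4·4.446273+0·18.001383≈7.580106; next y=-1/5·(-9.490804)+1·7.580106≈9.478267
n=9: y≈9.478267, sp=-1, e=sp−y≈-10.478267; I≈-6.031994, D=e−e_prev≈-18.969071; u=1/2·(-10.478267)+3/4·(-6.031994)+0·(-18.969071)≈-9.763129; next y=-1/5·9.478267+1·(-9.763129)≈-11.658783
n=10: y≈-11.658783, sp=-1, e=sp−y≈10.658783; I≈4.626788, D=e−e_prev≈21.137050; u=1/2·10.658783+3/4·4.626788+0·21.137050≈8.799483; next y=-1/5·(-11.658783)+1·8.799483≈11.131239
n=11: y≈11.131239, sp=-1, e=sp−y≈-12.131239; I≈-7.504451, D=e−e_prev≈-22.790022; u=1/2·(-12.131239)+3/4·(-7.504451)+0·(-22.790022)≈-11.693958; next y=-1/5·11.131239+1·(-11.693958)≈-13.920206
n=12: y≈-13.920206, sp=-1, e=sp−y≈12.920206; I≈5.415755, D=e−e_prev≈25.051445; u=1/2·12.920206+3/4·5.415755+0·25.051445≈10.521919; next y=-1/5·(-13.920206)+1·10.521919≈13.305960

0 5 6.250 0.000
1 5 2.188 6.250
2 5 7.891 0.938
3 5 2.480 7.703
4 5 8.907 0.940
5 -1 -5.272 8.719
6 -1 7.107 -7.016
7 -1 -7.789 8.511
8 -1 7.580 -9.491
9 -1 -9.763 9.478
10 -1 8.799 -11.659
11 -1 -11.694 11.131
12 -1 10.522 -13.920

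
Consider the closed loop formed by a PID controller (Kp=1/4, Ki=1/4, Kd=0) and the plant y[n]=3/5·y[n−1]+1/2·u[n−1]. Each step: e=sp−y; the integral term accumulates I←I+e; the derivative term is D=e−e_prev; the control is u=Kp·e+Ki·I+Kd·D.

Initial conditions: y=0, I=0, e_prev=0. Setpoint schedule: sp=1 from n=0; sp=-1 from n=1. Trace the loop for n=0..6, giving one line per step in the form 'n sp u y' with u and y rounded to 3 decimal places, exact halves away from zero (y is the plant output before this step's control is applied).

0 1 0.500 0.000
1 -1 -0.375 0.250
2 -1 -0.544 -0.038
3 -1 -0.656 -0.294
4 -1 -0.727 -0.505
5 -1 -0.770 -0.666
6 -1 -0.794 -0.785

(exact arithmetic carried between steps; '≈' marks a value shown rounded to 6 d.p. or computed from one; I and e_prev carry over from the previous line; the table rounds u and y to 3 d.p., halves away from zero)
n=0: y=0, sp=1, e=sp−y=1; I=1, D=e−e_prev=1; u=1/4·1+1/4·1+0·1=0.5; next y=3/5·0+1/2·0.5=0.25
n=1: y=0.25, sp=-1, e=sp−y=-1.25; I=-0.25, D=e−e_prev=-2.25; u=1/4·(-1.25)+1/4·(-0.25)+0·(-2.25)=-0.375; next y=3/5·0.25+1/2·(-0.375)=-0.0375
n=2: y=-0.0375, sp=-1, e=sp−y=-0.9625; I=-1.2125, D=e−e_prev=0.2875; u=1/4·(-0.9625)+1/4·(-1.2125)+0·0.2875=-0.54375; next y=3/5·(-0.0375)+1/2·(-0.54375)=-0.294375
n=3: y=-0.294375, sp=-1, e=sp−y=-0.705625; I=-1.918125, D=e−e_prev=0.256875; u=1/4·(-0.705625)+1/4·(-1.918125)+0·0.256875≈-0.655938; next y=3/5·(-0.294375)+1/2·(-0.655938)≈-0.504594
n=4: y≈-0.504594, sp=-1, e=sp−y≈-0.495406; I≈-2.413531, D=e−e_prev≈0.210219; u=1/4·(-0.495406)+1/4·(-2.413531)+0·0.210219≈-0.727234; next y=3/5·(-0.504594)+1/2·(-0.727234)≈-0.666373
n=5: y≈-0.666373, sp=-1, e=sp−y≈-0.333627; I≈-2.747158, D=e−e_prev≈0.161780; u=1/4·(-0.333627)+1/4·(-2.747158)+0·0.161780≈-0.770196; next y=3/5·(-0.666373)+1/2·(-0.770196)≈-0.784922
n=6: y≈-0.784922, sp=-1, e=sp−y≈-0.215078; I≈-2.962236, D=e−e_prev≈0.118549; u=1/4·(-0.215078)+1/4·(-2.962236)+0·0.118549≈-0.794328; next y=3/5·(-0.784922)+1/2·(-0.794328)≈-0.868117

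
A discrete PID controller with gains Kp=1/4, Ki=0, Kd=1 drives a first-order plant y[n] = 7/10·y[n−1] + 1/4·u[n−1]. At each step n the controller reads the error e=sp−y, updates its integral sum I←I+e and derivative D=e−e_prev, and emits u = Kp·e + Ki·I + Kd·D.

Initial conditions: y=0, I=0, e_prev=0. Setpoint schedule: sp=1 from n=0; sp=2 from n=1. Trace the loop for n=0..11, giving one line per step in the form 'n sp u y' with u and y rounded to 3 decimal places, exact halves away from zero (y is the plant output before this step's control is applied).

(exact arithmetic carried between steps; '≈' marks a value shown rounded to 6 d.p. or computed from one; I and e_prev carry over from the previous line; the table rounds u and y to 3 d.p., halves away from zero)
n=0: y=0, sp=1, e=sp−y=1; I=1, D=e−e_prev=1; u=1/4·1+0·1+1·1=1.25; next y=7/10·0+1/4·1.25=0.3125
n=1: y=0.3125, sp=2, e=sp−y=1.6875; I=2.6875, D=e−e_prev=0.6875; u=1/4·1.6875+0·2.6875+1·0.6875=1.109375; next y=7/10·0.3125+1/4·1.109375≈0.496094
n=2: y≈0.496094, sp=2, e=sp−y≈1.503906; I≈4.191406, D=e−e_prev≈-0.183594; u=1/4·1.503906+0·4.191406+1·(-0.183594)≈0.192383; next y=7/10·0.496094+1/4·0.192383≈0.395361
n=3: y≈0.395361, sp=2, e=sp−y≈1.604639; I≈5.796045, D=e−e_prev≈0.100732; u=1/4·1.604639+0·5.796045+1·0.100732≈0.501892; next y=7/10·0.395361+1/4·0.501892≈0.402226
n=4: y≈0.402226, sp=2, e=sp−y≈1.597774; I≈7.393819, D=e−e_prev≈-0.006865; u=1/4·1.597774+0·7.393819+1·(-0.006865)≈0.392579; next y=7/10·0.402226+1/4·0.392579≈0.379703
n=5: y≈0.379703, sp=2, e=sp−y≈1.620297; I≈9.014116, D=e−e_prev≈0.022523; u=1/4·1.620297+0·9.014116+1·0.022523≈0.427597; next y=7/10·0.379703+1/4·0.427597≈0.372691
n=6: y≈0.372691, sp=2, e=sp−y≈1.627309; I≈10.641425, D=e−e_prev≈0.007012; u=1/4·1.627309+0·10.641425+1·0.007012≈0.413839; next y=7/10·0.372691+1/4·0.413839≈0.364344
n=7: y≈0.364344, sp=2, e=sp−y≈1.635656; I≈12.277081, D=e−e_prev≈0.008348; u=1/4·1.635656+0·12.277081+1·0.008348≈0.417262; next y=7/10·0.364344+1/4·0.417262≈0.359356
n=8: y≈0.359356, sp=2, e=sp−y≈1.640644; I≈13.917725, D=e−e_prev≈0.004988; u=1/4·1.640644+0·13.917725+1·0.004988≈0.415149; next y=7/10·0.359356+1/4·0.415149≈0.355336
n=9: y≈0.355336, sp=2, e=sp−y≈1.644664; I≈15.562389, D=e−e_prev≈0.004020; u=1/4·1.644664+0·15.562389+1·0.004020≈0.415186; next y=7/10·0.355336+1/4·0.415186≈0.352532
n=10: y≈0.352532, sp=2, e=sp−y≈1.647468; I≈17.209857, D=e−e_prev≈0.002805; u=1/4·1.647468+0·17.209857+1·0.002805≈0.414672; next y=7/10·0.352532+1/4·0.414672≈0.350440
n=11: y≈0.350440, sp=2, e=sp−y≈1.649560; I≈18.859417, D=e−e_prev≈0.002092; u=1/4·1.649560+0·18.859417+1·0.002092≈0.414482; next y=7/10·0.350440+1/4·0.414482≈0.348929

0 1 1.250 0.000
1 2 1.109 0.313
2 2 0.192 0.496
3 2 0.502 0.395
4 2 0.393 0.402
5 2 0.428 0.380
6 2 0.414 0.373
7 2 0.417 0.364
8 2 0.415 0.359
9 2 0.415 0.355
10 2 0.415 0.353
11 2 0.414 0.350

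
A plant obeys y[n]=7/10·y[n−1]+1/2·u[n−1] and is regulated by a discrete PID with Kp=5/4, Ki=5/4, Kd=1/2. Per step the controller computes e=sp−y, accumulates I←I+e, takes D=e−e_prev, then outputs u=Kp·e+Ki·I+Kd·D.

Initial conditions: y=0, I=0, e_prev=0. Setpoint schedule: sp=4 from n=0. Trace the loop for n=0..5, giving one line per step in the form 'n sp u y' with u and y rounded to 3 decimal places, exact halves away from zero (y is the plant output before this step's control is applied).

0 4 12.000 0.000
1 4 -3.000 6.000
2 4 7.400 2.700
3 4 -1.295 5.590
4 4 5.136 3.266
5 4 0.127 4.854

(exact arithmetic carried between steps; '≈' marks a value shown rounded to 6 d.p. or computed from one; I and e_prev carry over from the previous line; the table rounds u and y to 3 d.p., halves away from zero)
n=0: y=0, sp=4, e=sp−y=4; I=4, D=e−e_prev=4; u=5/4·4+5/4·4+1/2·4=12; next y=7/10·0+1/2·12=6
n=1: y=6, sp=4, e=sp−y=-2; I=2, D=e−e_prev=-6; u=5/4·(-2)+5/4·2+1/2·(-6)=-3; next y=7/10·6+1/2·(-3)=2.7
n=2: y=2.7, sp=4, e=sp−y=1.3; I=3.3, D=e−e_prev=3.3; u=5/4·1.3+5/4·3.3+1/2·3.3=7.4; next y=7/10·2.7+1/2·7.4=5.59
n=3: y=5.59, sp=4, e=sp−y=-1.59; I=1.71, D=e−e_prev=-2.89; u=5/4·(-1.59)+5/4·1.71+1/2·(-2.89)=-1.295; next y=7/10·5.59+1/2·(-1.295)=3.2655
n=4: y=3.2655, sp=4, e=sp−y=0.7345; I=2.4445, D=e−e_prev=2.3245; u=5/4·0.7345+5/4·2.4445+1/2·2.3245=5.136; next y=7/10·3.2655+1/2·5.136=4.85385
n=5: y=4.85385, sp=4, e=sp−y=-0.85385; I=1.59065, D=e−e_prev=-1.58835; u=5/4·(-0.85385)+5/4·1.59065+1/2·(-1.58835)=0.126825; next y=7/10·4.85385+1/2·0.126825≈3.461108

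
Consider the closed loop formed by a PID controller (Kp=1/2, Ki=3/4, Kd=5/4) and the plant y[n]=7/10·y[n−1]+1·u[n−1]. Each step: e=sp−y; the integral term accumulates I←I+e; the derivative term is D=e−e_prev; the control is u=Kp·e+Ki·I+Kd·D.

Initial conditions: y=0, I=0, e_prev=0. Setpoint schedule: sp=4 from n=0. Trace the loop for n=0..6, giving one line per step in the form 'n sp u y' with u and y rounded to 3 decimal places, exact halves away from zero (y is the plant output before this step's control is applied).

(exact arithmetic carried between steps; '≈' marks a value shown rounded to 6 d.p. or computed from one; I and e_prev carry over from the previous line; the table rounds u and y to 3 d.p., halves away from zero)
n=0: y=0, sp=4, e=sp−y=4; I=4, D=e−e_prev=4; u=1/2·4+3/4·4+5/4·4=10; next y=7/10·0+1·10=10
n=1: y=10, sp=4, e=sp−y=-6; I=-2, D=e−e_prev=-10; u=1/2·(-6)+3/4·(-2)+5/4·(-10)=-17; next y=7/10·10+1·(-17)=-10
n=2: y=-10, sp=4, e=sp−y=14; I=12, D=e−e_prev=20; u=1/2·14+3/4·12+5/4·20=41; next y=7/10·(-10)+1·41=34
n=3: y=34, sp=4, e=sp−y=-30; I=-18, D=e−e_prev=-44; u=1/2·(-30)+3/4·(-18)+5/4·(-44)=-83.5; next y=7/10·34+1·(-83.5)=-59.7
n=4: y=-59.7, sp=4, e=sp−y=63.7; I=45.7, D=e−e_prev=93.7; u=1/2·63.7+3/4·45.7+5/4·93.7=183.25; next y=7/10·(-59.7)+1·183.25=141.46
n=5: y=141.46, sp=4, e=sp−y=-137.46; I=-91.76, D=e−e_prev=-201.16; u=1/2·(-137.46)+3/4·(-91.76)+5/4·(-201.16)=-389; next y=7/10·141.46+1·(-389)=-289.978
n=6: y=-289.978, sp=4, e=sp−y=293.978; I=202.218, D=e−e_prev=431.438; u=1/2·293.978+3/4·202.218+5/4·431.438=837.95; next y=7/10·(-289.978)+1·837.95=634.9654

0 4 10.000 0.000
1 4 -17.000 10.000
2 4 41.000 -10.000
3 4 -83.500 34.000
4 4 183.250 -59.700
5 4 -389.000 141.460
6 4 837.950 -289.978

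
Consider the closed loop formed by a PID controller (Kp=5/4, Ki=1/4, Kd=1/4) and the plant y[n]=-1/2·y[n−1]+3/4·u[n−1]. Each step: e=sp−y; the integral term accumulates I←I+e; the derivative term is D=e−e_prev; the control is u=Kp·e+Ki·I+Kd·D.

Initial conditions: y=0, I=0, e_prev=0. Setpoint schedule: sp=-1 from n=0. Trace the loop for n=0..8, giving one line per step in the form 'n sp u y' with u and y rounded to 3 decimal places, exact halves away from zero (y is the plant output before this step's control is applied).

0 -1 -1.750 0.000
1 -1 0.547 -1.313
2 -1 -3.866 1.066
3 -1 4.086 -3.433
4 -1 -10.805 4.781
5 -1 16.534 -10.494
6 -1 -34.158 17.647
7 -1 59.372 -34.442
8 -1 -113.627 61.750

(exact arithmetic carried between steps; '≈' marks a value shown rounded to 6 d.p. or computed from one; I and e_prev carry over from the previous line; the table rounds u and y to 3 d.p., halves away from zero)
n=0: y=0, sp=-1, e=sp−y=-1; I=-1, D=e−e_prev=-1; u=5/4·(-1)+1/4·(-1)+1/4·(-1)=-1.75; next y=-1/2·0+3/4·(-1.75)=-1.3125
n=1: y=-1.3125, sp=-1, e=sp−y=0.3125; I=-0.6875, D=e−e_prev=1.3125; u=5/4·0.3125+1/4·(-0.6875)+1/4·1.3125=0.546875; next y=-1/2·(-1.3125)+3/4·0.546875≈1.066406
n=2: y≈1.066406, sp=-1, e=sp−y≈-2.066406; I≈-2.753906, D=e−e_prev≈-2.378906; u=5/4·(-2.066406)+1/4·(-2.753906)+1/4·(-2.378906)≈-3.866211; next y=-1/2·1.066406+3/4·(-3.866211)≈-3.432861
n=3: y≈-3.432861, sp=-1, e=sp−y≈2.432861; I≈-0.321045, D=e−e_prev≈4.499268; u=5/4·2.432861+1/4·(-0.321045)+1/4·4.499268≈4.085632; next y=-1/2·(-3.432861)+3/4·4.085632≈4.780655
n=4: y≈4.780655, sp=-1, e=sp−y≈-5.780655; I≈-6.101700, D=e−e_prev≈-8.213516; u=5/4·(-5.780655)+1/4·(-6.101700)+1/4·(-8.213516)≈-10.804623; next y=-1/2·4.780655+3/4·(-10.804623)≈-10.493794
n=5: y≈-10.493794, sp=-1, e=sp−y≈9.493794; I≈3.392095, D=e−e_prev≈15.274449; u=5/4·9.493794+1/4·3.392095+1/4·15.274449≈16.533879; next y=-1/2·(-10.493794)+3/4·16.533879≈17.647307
n=6: y≈17.647307, sp=-1, e=sp−y≈-18.647307; I≈-15.255212, D=e−e_prev≈-28.141101; u=5/4·(-18.647307)+1/4·(-15.255212)+1/4·(-28.141101)≈-34.158211; next y=-1/2·17.647307+3/4·(-34.158211)≈-34.442312
n=7: y≈-34.442312, sp=-1, e=sp−y≈33.442312; I≈18.187100, D=e−e_prev≈52.089618; u=5/4·33.442312+1/4·18.187100+1/4·52.089618≈59.372069; next y=-1/2·(-34.442312)+3/4·59.372069≈61.750208
n=8: y≈61.750208, sp=-1, e=sp−y≈-62.750208; I≈-44.563108, D=e−e_prev≈-96.192520; u=5/4·(-62.750208)+1/4·(-44.563108)+1/4·(-96.192520)≈-113.626667; next y=-1/2·61.750208+3/4·(-113.626667)≈-116.095104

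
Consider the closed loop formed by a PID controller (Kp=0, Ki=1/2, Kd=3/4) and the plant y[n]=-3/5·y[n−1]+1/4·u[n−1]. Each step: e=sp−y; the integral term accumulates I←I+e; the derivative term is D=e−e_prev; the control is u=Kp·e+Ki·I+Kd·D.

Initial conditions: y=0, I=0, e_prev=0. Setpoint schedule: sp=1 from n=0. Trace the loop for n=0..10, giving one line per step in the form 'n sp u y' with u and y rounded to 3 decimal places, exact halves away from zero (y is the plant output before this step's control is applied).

0 1 1.250 0.000
1 1 0.609 0.313
2 1 1.622 -0.035
3 1 1.302 0.427
4 1 2.381 0.069
5 1 1.973 0.554
6 1 3.050 0.161
7 1 2.544 0.666
8 1 3.627 0.237
9 1 3.026 0.765
10 1 4.124 0.298

(exact arithmetic carried between steps; '≈' marks a value shown rounded to 6 d.p. or computed from one; I and e_prev carry over from the previous line; the table rounds u and y to 3 d.p., halves away from zero)
n=0: y=0, sp=1, e=sp−y=1; I=1, D=e−e_prev=1; u=0·1+1/2·1+3/4·1=1.25; next y=-3/5·0+1/4·1.25=0.3125
n=1: y=0.3125, sp=1, e=sp−y=0.6875; I=1.6875, D=e−e_prev=-0.3125; u=0·0.6875+1/2·1.6875+3/4·(-0.3125)=0.609375; next y=-3/5·0.3125+1/4·0.609375≈-0.035156
n=2: y≈-0.035156, sp=1, e=sp−y≈1.035156; I≈2.722656, D=e−e_prev≈0.347656; u=0·1.035156+1/2·2.722656+3/4·0.347656≈1.622070; next y=-3/5·(-0.035156)+1/4·1.622070≈0.426611
n=3: y≈0.426611, sp=1, e=sp−y≈0.573389; I≈3.296045, D=e−e_prev≈-0.461768; u=0·0.573389+1/2·3.296045+3/4·(-0.461768)≈1.301697; next y=-3/5·0.426611+1/4·1.301697≈0.069457
n=4: y≈0.069457, sp=1, e=sp−y≈0.930543; I≈4.226588, D=e−e_prev≈0.357154; u=0·0.930543+1/2·4.226588+3/4·0.357154≈2.381159; next y=-3/5·0.069457+1/4·2.381159≈0.553615
n=5: y≈0.553615, sp=1, e=sp−y≈0.446385; I≈4.672972, D=e−e_prev≈-0.484158; u=0·0.446385+1/2·4.672972+3/4·(-0.484158)≈1.973368; next y=-3/5·0.553615+1/4·1.973368≈0.161173
n=6: y≈0.161173, sp=1, e=sp−y≈0.838827; I≈5.511799, D=e−e_prev≈0.392443; u=0·0.838827+1/2·5.511799+3/4·0.392443≈3.050232; next y=-3/5·0.161173+1/4·3.050232≈0.665854
n=7: y≈0.665854, sp=1, e=sp−y≈0.334146; I≈5.845945, D=e−e_prev≈-0.504682; u=0·0.334146+1/2·5.845945+3/4·(-0.504682)≈2.544461; next y=-3/5·0.665854+1/4·2.544461≈0.236603
n=8: y≈0.236603, sp=1, e=sp−y≈0.763397; I≈6.609342, D=e−e_prev≈0.429252; u=0·0.763397+1/2·6.609342+3/4·0.429252≈3.626610; next y=-3/5·0.236603+1/4·3.626610≈0.764691
n=9: y≈0.764691, sp=1, e=sp−y≈0.235309; I≈6.844652, D=e−e_prev≈-0.528088; u=0·0.235309+1/2·6.844652+3/4·(-0.528088)≈3.026260; next y=-3/5·0.764691+1/4·3.026260≈0.297750
n=10: y≈0.297750, sp=1, e=sp−y≈0.702250; I≈7.546901, D=e−e_prev≈0.466940; u=0·0.702250+1/2·7.546901+3/4·0.466940≈4.123656; next y=-3/5·0.297750+1/4·4.123656≈0.852264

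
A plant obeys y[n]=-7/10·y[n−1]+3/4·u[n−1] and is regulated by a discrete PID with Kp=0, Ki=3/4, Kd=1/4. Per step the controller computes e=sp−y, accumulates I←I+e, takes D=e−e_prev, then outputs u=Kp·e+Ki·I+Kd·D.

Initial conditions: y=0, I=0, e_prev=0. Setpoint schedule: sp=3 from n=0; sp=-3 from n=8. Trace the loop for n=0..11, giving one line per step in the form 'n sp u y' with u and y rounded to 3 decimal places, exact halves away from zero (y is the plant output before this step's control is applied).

0 3 3.000 0.000
1 3 2.250 2.250
2 3 5.513 0.113
3 3 3.201 4.056
4 3 7.889 -0.438
5 3 2.682 6.224
6 3 10.498 -2.345
7 3 0.505 9.515
8 -3 8.381 -6.282
9 -3 -8.572 10.683
10 -3 9.997 -13.907
11 -3 -19.110 17.233

(exact arithmetic carried between steps; '≈' marks a value shown rounded to 6 d.p. or computed from one; I and e_prev carry over from the previous line; the table rounds u and y to 3 d.p., halves away from zero)
n=0: y=0, sp=3, e=sp−y=3; I=3, D=e−e_prev=3; u=0·3+3/4·3+1/4·3=3; next y=-7/10·0+3/4·3=2.25
n=1: y=2.25, sp=3, e=sp−y=0.75; I=3.75, D=e−e_prev=-2.25; u=0·0.75+3/4·3.75+1/4·(-2.25)=2.25; next y=-7/10·2.25+3/4·2.25=0.1125
n=2: y=0.1125, sp=3, e=sp−y=2.8875; I=6.6375, D=e−e_prev=2.1375; u=0·2.8875+3/4·6.6375+1/4·2.1375=5.5125; next y=-7/10·0.1125+3/4·5.5125=4.055625
n=3: y=4.055625, sp=3, e=sp−y=-1.055625; I=5.581875, D=e−e_prev=-3.943125; u=0·(-1.055625)+3/4·5.581875+1/4·(-3.943125)=3.200625; next y=-7/10·4.055625+3/4·3.200625≈-0.438469
n=4: y≈-0.438469, sp=3, e=sp−y≈3.438469; I≈9.020344, D=e−e_prev≈4.494094; u=0·3.438469+3/4·9.020344+1/4·4.494094≈7.888781; next y=-7/10·(-0.438469)+3/4·7.888781≈6.223514
n=5: y≈6.223514, sp=3, e=sp−y≈-3.223514; I≈5.796830, D=e−e_prev≈-6.661983; u=0·(-3.223514)+3/4·5.796830+1/4·(-6.661983)≈2.682127; next y=-7/10·6.223514+3/4·2.682127≈-2.344865
n=6: y≈-2.344865, sp=3, e=sp−y≈5.344865; I≈11.141695, D=e−e_prev≈8.568379; u=0·5.344865+3/4·11.141695+1/4·8.568379≈10.498366; next y=-7/10·(-2.344865)+3/4·10.498366≈9.515180
n=7: y≈9.515180, sp=3, e=sp−y≈-6.515180; I≈4.626515, D=e−e_prev≈-11.860045; u=0·(-6.515180)+3/4·4.626515+1/4·(-11.860045)≈0.504875; next y=-7/10·9.515180+3/4·0.504875≈-6.281970
n=8: y≈-6.281970, sp=-3, e=sp−y≈3.281970; I≈7.908484, D=e−e_prev≈9.797149; u=0·3.281970+3/4·7.908484+1/4·9.797149≈8.380651; next y=-7/10·(-6.281970)+3/4·8.380651≈10.682867
n=9: y≈10.682867, sp=-3, e=sp−y≈-13.682867; I≈-5.774382, D=e−e_prev≈-16.964836; u=0·(-13.682867)+3/4·(-5.774382)+1/4·(-16.964836)≈-8.571996; next y=-7/10·10.682867+3/4·(-8.571996)≈-13.907003
n=10: y≈-13.907003, sp=-3, e=sp−y≈10.907003; I≈5.132621, D=e−e_prev≈24.589870; u=0·10.907003+3/4·5.132621+1/4·24.589870≈9.996933; next y=-7/10·(-13.907003)+3/4·9.996933≈17.232603
n=11: y≈17.232603, sp=-3, e=sp−y≈-20.232603; I≈-15.099981, D=e−e_prev≈-31.139606; u=0·(-20.232603)+3/4·(-15.099981)+1/4·(-31.139606)≈-19.109887; next y=-7/10·17.232603+3/4·(-19.109887)≈-26.395237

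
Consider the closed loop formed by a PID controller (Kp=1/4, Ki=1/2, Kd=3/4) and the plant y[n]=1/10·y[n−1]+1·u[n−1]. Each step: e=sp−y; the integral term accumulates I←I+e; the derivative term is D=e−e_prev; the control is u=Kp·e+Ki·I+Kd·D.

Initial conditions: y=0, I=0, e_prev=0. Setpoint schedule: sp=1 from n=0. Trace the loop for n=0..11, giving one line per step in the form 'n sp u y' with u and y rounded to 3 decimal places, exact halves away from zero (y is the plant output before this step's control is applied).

0 1 1.500 0.000
1 1 -1.000 1.500
2 1 3.400 -0.850
3 1 -3.685 3.315
4 1 8.284 -3.354
5 1 -11.494 7.949
6 1 21.480 -10.699
7 1 -33.320 20.410
8 1 57.840 -31.279
9 1 -93.774 54.712
10 1 158.386 -88.302
11 1 -261.011 149.555

(exact arithmetic carried between steps; '≈' marks a value shown rounded to 6 d.p. or computed from one; I and e_prev carry over from the previous line; the table rounds u and y to 3 d.p., halves away from zero)
n=0: y=0, sp=1, e=sp−y=1; I=1, D=e−e_prev=1; u=1/4·1+1/2·1+3/4·1=1.5; next y=1/10·0+1·1.5=1.5
n=1: y=1.5, sp=1, e=sp−y=-0.5; I=0.5, D=e−e_prev=-1.5; u=1/4·(-0.5)+1/2·0.5+3/4·(-1.5)=-1; next y=1/10·1.5+1·(-1)=-0.85
n=2: y=-0.85, sp=1, e=sp−y=1.85; I=2.35, D=e−e_prev=2.35; u=1/4·1.85+1/2·2.35+3/4·2.35=3.4; next y=1/10·(-0.85)+1·3.4=3.315
n=3: y=3.315, sp=1, e=sp−y=-2.315; I=0.035, D=e−e_prev=-4.165; u=1/4·(-2.315)+1/2·0.035+3/4·(-4.165)=-3.685; next y=1/10·3.315+1·(-3.685)=-3.3535
n=4: y=-3.3535, sp=1, e=sp−y=4.3535; I=4.3885, D=e−e_prev=6.6685; u=1/4·4.3535+1/2·4.3885+3/4·6.6685=8.284; next y=1/10·(-3.3535)+1·8.284=7.94865
n=5: y=7.94865, sp=1, e=sp−y=-6.94865; I=-2.56015, D=e−e_prev=-11.30215; u=1/4·(-6.94865)+1/2·(-2.56015)+3/4·(-11.30215)=-11.49385; next y=1/10·7.94865+1·(-11.49385)=-10.698985
n=6: y=-10.698985, sp=1, e=sp−y=11.698985; I=9.138835, D=e−e_prev=18.647635; u=1/4·11.698985+1/2·9.138835+3/4·18.647635=21.47989; next y=1/10·(-10.698985)+1·21.47989≈20.409992
n=7: y≈20.409992, sp=1, e=sp−y≈-19.409992; I≈-10.271157, D=e−e_prev≈-31.108977; u=1/4·(-19.409992)+1/2·(-10.271157)+3/4·(-31.108977)≈-33.319809; next y=1/10·20.409992+1·(-33.319809)≈-31.278809
n=8: y≈-31.278809, sp=1, e=sp−y≈32.278809; I≈22.007653, D=e−e_prev≈51.688801; u=1/4·32.278809+1/2·22.007653+3/4·51.688801≈57.840129; next y=1/10·(-31.278809)+1·57.840129≈54.712248
n=9: y≈54.712248, sp=1, e=sp−y≈-53.712248; I≈-31.704596, D=e−e_prev≈-85.991058; u=1/4·(-53.712248)+1/2·(-31.704596)+3/4·(-85.991058)≈-93.773653; next y=1/10·54.712248+1·(-93.773653)≈-88.302428
n=10: y≈-88.302428, sp=1, e=sp−y≈89.302428; I≈57.597833, D=e−e_prev≈143.014677; u=1/4·89.302428+1/2·57.597833+3/4·143.014677≈158.385531; next y=1/10·(-88.302428)+1·158.385531≈149.555288
n=11: y≈149.555288, sp=1, e=sp−y≈-148.555288; I≈-90.957456, D=e−e_prev≈-237.857717; u=1/4·(-148.555288)+1/2·(-90.957456)+3/4·(-237.857717)≈-261.010837; next y=1/10·149.555288+1·(-261.010837)≈-246.055309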